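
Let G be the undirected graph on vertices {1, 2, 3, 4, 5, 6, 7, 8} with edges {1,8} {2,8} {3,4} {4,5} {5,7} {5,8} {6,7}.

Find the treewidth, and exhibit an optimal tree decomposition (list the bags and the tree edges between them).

Treewidth 1.
Bags: B1 = {1, 8}  B2 = {2, 8}  B3 = {5, 8}  B4 = {4, 5}  B5 = {5, 7}  B6 = {6, 7}  B7 = {3, 4}
Tree: B1–B2, B2–B3, B3–B4, B4–B5, B5–B6, B4–B7

Each bag holds 2 vertices, so the decomposition has width 1, which upper-bounds the treewidth. Any graph with an edge has treewidth ≥ 1, and G has the edge 1–8. Combining the bounds, tw(G) = 1.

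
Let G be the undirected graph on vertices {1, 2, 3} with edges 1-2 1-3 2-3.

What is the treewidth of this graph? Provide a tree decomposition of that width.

A single bag containing all 3 vertices is trivially a valid decomposition of width 2. On the other hand G contains the 3-clique {1, 2, 3}. A clique must lie in a single bag of any decomposition, so no decomposition can have width below 2. The upper and lower bounds meet at 2, so that is the treewidth.

Treewidth 2.
Bags: B1 = {1, 2, 3}
Tree: (single bag)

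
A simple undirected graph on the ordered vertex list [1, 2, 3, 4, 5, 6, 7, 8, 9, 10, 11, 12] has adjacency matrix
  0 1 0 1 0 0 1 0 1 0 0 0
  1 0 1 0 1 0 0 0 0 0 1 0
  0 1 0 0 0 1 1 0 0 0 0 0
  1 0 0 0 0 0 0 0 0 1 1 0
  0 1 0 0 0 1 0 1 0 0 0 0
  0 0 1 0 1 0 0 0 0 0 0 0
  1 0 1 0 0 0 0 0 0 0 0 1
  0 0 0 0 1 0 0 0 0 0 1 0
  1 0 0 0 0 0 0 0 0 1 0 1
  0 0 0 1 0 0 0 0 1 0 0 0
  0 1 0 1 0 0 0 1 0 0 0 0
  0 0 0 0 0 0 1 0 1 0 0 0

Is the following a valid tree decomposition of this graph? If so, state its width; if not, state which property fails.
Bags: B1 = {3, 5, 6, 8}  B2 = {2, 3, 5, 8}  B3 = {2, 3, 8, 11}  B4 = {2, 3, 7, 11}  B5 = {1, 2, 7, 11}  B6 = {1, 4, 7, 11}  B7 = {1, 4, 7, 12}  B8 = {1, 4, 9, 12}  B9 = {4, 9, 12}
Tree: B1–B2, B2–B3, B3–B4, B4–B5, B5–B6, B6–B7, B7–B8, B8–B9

No — vertex 10 appears in no bag.

A tree decomposition must satisfy three properties: every vertex lies in some bag; for every edge, both endpoints lie together in some bag; and for every vertex, the bags containing it form a connected subtree. Here vertex 10 appears in no bag, so the decomposition is invalid.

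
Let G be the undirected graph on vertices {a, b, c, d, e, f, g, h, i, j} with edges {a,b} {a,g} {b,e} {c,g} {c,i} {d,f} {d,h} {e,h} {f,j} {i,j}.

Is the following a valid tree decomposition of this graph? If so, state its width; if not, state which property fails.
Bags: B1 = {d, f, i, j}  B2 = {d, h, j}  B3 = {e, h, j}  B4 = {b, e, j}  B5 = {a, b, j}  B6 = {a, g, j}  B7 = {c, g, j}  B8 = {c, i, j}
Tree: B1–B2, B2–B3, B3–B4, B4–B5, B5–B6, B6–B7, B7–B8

No — bags containing vertex i are not connected in the tree.

A tree decomposition must satisfy three properties: every vertex lies in some bag; for every edge, both endpoints lie together in some bag; and for every vertex, the bags containing it form a connected subtree. Here bags containing vertex i are not connected in the tree, so the decomposition is invalid.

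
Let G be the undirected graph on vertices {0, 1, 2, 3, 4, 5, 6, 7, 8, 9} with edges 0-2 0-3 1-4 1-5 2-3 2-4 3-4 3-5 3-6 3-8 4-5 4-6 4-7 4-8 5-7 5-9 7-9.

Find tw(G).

A width-2 tree decomposition is:
Bags: B1 = {3, 4, 8}  B2 = {3, 4, 5}  B3 = {1, 4, 5}  B4 = {4, 5, 7}  B5 = {3, 4, 6}  B6 = {5, 7, 9}  B7 = {2, 3, 4}  B8 = {0, 2, 3}
Tree: B1–B2, B2–B3, B2–B4, B2–B5, B4–B6, B1–B7, B7–B8
Every bag has size at most 3, so the width is 3 − 1 = 2 and tw(G) ≤ 2. For the lower bound, the 3 vertices {0, 2, 3} are pairwise adjacent, and any tree decomposition puts a clique entirely inside one bag — forcing width ≥ 2. Therefore the treewidth is 2.

2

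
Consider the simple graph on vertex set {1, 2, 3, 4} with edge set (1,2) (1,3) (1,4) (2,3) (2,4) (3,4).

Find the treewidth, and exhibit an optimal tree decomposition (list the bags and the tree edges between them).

Treewidth 3.
Bags: B1 = {1, 2, 3, 4}
Tree: (single bag)

A single bag containing all 4 vertices is trivially a valid decomposition of width 3. For the lower bound, the 4 vertices {1, 2, 3, 4} are pairwise adjacent, and any tree decomposition puts a clique entirely inside one bag — forcing width ≥ 3. Therefore the treewidth is 3.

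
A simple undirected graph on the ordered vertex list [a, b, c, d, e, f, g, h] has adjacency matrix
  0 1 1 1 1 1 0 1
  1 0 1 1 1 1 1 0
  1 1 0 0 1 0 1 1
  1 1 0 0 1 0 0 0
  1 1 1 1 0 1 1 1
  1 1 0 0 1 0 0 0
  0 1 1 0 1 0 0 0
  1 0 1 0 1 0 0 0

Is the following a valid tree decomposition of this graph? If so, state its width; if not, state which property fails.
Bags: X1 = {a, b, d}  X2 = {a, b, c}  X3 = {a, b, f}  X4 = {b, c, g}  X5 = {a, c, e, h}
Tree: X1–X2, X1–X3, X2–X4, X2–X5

A tree decomposition must satisfy three properties: every vertex lies in some bag; for every edge, both endpoints lie together in some bag; and for every vertex, the bags containing it form a connected subtree. Here edge (d,e) lies in no bag, so the decomposition is invalid.

No — edge (d,e) lies in no bag.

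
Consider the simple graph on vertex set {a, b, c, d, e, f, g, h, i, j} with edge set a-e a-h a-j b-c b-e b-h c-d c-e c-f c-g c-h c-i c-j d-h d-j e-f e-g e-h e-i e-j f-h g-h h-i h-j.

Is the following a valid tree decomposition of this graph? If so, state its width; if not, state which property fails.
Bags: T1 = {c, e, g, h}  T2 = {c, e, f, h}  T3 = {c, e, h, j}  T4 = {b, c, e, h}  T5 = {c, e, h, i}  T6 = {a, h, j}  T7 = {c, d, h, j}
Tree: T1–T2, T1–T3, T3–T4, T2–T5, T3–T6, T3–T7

A tree decomposition must satisfy three properties: every vertex lies in some bag; for every edge, both endpoints lie together in some bag; and for every vertex, the bags containing it form a connected subtree. Here edge (e,a) lies in no bag, so the decomposition is invalid.

No — edge (e,a) lies in no bag.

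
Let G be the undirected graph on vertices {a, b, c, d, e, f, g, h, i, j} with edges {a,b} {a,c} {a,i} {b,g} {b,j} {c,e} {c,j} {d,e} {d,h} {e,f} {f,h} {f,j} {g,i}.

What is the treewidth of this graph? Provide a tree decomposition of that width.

The largest bag has 3 vertices, giving width 2; this decomposition certifies tw(G) ≤ 2. Since i–g–b–a–i is a cycle in G, G is not acyclic. Forests are exactly the graphs of treewidth ≤ 1, so tw(G) ≥ 2. Hence tw(G) = 2 exactly.

Treewidth 2.
One optimal decomposition is:
Bags: B1 = {a, g, i}  B2 = {a, b, g}  B3 = {a, b, c}  B4 = {b, c, j}  B5 = {c, e, j}  B6 = {e, f, j}  B7 = {d, e, f}  B8 = {d, f, h}
Tree: B1–B2, B2–B3, B3–B4, B4–B5, B5–B6, B6–B7, B7–B8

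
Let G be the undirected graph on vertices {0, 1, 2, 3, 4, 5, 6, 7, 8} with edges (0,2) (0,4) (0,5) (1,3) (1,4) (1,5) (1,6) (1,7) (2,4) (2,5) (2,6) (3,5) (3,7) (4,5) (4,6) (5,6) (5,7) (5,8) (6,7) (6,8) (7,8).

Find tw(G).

3

A width-3 tree decomposition is:
Bags: B1 = {1, 4, 5, 6}  B2 = {2, 4, 5, 6}  B3 = {1, 5, 6, 7}  B4 = {1, 3, 5, 7}  B5 = {0, 2, 4, 5}  B6 = {5, 6, 7, 8}
Tree: B1–B2, B1–B3, B3–B4, B2–B5, B3–B6
Every bag has size at most 4, so the width is 4 − 1 = 3 and tw(G) ≤ 3. Conversely, {0, 2, 4, 5} is a clique of size 4, and the vertices of any clique must share a bag in every tree decomposition; so some bag has ≥ 4 vertices and tw(G) ≥ 3. Therefore the treewidth is 3.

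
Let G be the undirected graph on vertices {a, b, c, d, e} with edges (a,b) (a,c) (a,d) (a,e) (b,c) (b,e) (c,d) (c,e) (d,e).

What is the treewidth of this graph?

3

A width-3 tree decomposition is:
Bags: B1 = {a, b, c, e}  B2 = {a, c, d, e}
Tree: B1–B2
The largest bag has 4 vertices, giving width 3; this decomposition certifies tw(G) ≤ 3. On the other hand G contains the 4-clique {a, c, d, e}. A clique must lie in a single bag of any decomposition, so no decomposition can have width below 3. The upper and lower bounds meet at 3, so that is the treewidth.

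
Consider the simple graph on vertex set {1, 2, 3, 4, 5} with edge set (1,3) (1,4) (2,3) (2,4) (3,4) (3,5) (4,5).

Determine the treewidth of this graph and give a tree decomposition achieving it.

Treewidth 2.
Bags: B1 = {2, 3, 4}  B2 = {3, 4, 5}  B3 = {1, 3, 4}
Tree: B1–B2, B1–B3

Each bag holds 3 vertices, so the decomposition has width 2, which upper-bounds the treewidth. Conversely, {1, 3, 4} is a clique of size 3, and the vertices of any clique must share a bag in every tree decomposition; so some bag has ≥ 3 vertices and tw(G) ≥ 2. Hence tw(G) = 2 exactly.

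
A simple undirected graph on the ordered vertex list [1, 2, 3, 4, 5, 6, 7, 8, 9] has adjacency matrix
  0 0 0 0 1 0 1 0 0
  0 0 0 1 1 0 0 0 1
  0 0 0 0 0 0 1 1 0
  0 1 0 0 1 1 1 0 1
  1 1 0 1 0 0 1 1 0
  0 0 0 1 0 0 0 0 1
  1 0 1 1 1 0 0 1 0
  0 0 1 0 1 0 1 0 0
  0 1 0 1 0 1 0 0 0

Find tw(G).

2

A width-2 tree decomposition is:
Bags: B1 = {4, 5, 7}  B2 = {2, 4, 5}  B3 = {1, 5, 7}  B4 = {2, 4, 9}  B5 = {4, 6, 9}  B6 = {5, 7, 8}  B7 = {3, 7, 8}
Tree: B1–B2, B1–B3, B2–B4, B4–B5, B1–B6, B6–B7
Every bag has size at most 3, so the width is 3 − 1 = 2 and tw(G) ≤ 2. On the other hand G contains the 3-clique {3, 7, 8}. A clique must lie in a single bag of any decomposition, so no decomposition can have width below 2. Hence tw(G) = 2 exactly.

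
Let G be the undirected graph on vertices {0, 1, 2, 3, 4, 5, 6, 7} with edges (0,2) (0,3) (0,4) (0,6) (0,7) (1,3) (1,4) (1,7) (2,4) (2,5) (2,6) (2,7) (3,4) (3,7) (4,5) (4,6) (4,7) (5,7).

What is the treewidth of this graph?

3

A width-3 tree decomposition is:
Bags: B1 = {0, 2, 4, 6}  B2 = {0, 2, 4, 7}  B3 = {2, 4, 5, 7}  B4 = {0, 3, 4, 7}  B5 = {1, 3, 4, 7}
Tree: B1–B2, B2–B3, B2–B4, B4–B5
The largest bag has 4 vertices, giving width 3; this decomposition certifies tw(G) ≤ 3. For the lower bound, the 4 vertices {0, 2, 4, 6} are pairwise adjacent, and any tree decomposition puts a clique entirely inside one bag — forcing width ≥ 3. Hence tw(G) = 3 exactly.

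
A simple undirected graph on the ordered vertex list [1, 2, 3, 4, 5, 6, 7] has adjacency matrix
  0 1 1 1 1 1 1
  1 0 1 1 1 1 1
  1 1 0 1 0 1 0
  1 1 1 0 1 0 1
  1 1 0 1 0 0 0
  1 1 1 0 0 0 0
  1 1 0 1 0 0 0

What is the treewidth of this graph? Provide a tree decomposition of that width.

Treewidth 3.
Bags: B1 = {1, 2, 4, 7}  B2 = {1, 2, 3, 4}  B3 = {1, 2, 3, 6}  B4 = {1, 2, 4, 5}
Tree: B1–B2, B2–B3, B2–B4

Each bag holds 4 vertices, so the decomposition has width 3, which upper-bounds the treewidth. On the other hand G contains the 4-clique {1, 2, 3, 4}. A clique must lie in a single bag of any decomposition, so no decomposition can have width below 3. The upper and lower bounds meet at 3, so that is the treewidth.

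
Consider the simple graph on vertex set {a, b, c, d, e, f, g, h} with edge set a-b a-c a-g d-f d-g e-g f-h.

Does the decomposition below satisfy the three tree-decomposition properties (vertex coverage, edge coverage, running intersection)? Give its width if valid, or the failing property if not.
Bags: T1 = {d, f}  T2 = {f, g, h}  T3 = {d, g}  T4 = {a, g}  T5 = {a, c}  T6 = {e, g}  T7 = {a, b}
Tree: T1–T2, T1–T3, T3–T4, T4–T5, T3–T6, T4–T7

No — bags containing vertex g are not connected in the tree.

A tree decomposition must satisfy three properties: every vertex lies in some bag; for every edge, both endpoints lie together in some bag; and for every vertex, the bags containing it form a connected subtree. Here bags containing vertex g are not connected in the tree, so the decomposition is invalid.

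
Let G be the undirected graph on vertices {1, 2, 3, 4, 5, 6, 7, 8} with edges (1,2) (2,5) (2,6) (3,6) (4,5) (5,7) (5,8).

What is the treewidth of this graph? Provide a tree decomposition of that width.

Treewidth 1.
One optimal decomposition is:
Bags: B1 = {2, 5}  B2 = {1, 2}  B3 = {5, 7}  B4 = {5, 8}  B5 = {4, 5}  B6 = {2, 6}  B7 = {3, 6}
Tree: B1–B2, B1–B3, B3–B4, B1–B5, B1–B6, B6–B7

Each bag holds 2 vertices, so the decomposition has width 1, which upper-bounds the treewidth. Any graph with an edge has treewidth ≥ 1, and G has the edge 2–5. Combining the bounds, tw(G) = 1.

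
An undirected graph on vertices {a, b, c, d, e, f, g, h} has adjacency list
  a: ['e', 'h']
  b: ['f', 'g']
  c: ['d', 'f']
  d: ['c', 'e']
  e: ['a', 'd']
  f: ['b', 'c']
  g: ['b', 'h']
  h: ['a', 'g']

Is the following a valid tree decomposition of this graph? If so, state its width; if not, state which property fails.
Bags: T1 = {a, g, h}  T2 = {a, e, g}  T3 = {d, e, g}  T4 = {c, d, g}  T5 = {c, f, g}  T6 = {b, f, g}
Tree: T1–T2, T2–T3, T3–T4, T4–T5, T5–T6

Checking the three conditions: (i) the bags cover all of {a, b, c, d, e, f, g, h}; (ii) for each edge, some bag contains both endpoints; (iii) the bags containing any fixed vertex form a subtree. All hold, so the decomposition is valid with width 3 − 1 = 2.

Yes; width 2.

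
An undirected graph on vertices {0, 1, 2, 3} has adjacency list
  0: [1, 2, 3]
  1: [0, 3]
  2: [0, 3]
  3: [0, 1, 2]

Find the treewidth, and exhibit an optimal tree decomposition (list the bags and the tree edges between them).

Treewidth 2.
One optimal decomposition is:
Bags: B1 = {0, 1, 3}  B2 = {0, 2, 3}
Tree: B1–B2

Every bag has size at most 3, so the width is 3 − 1 = 2 and tw(G) ≤ 2. On the other hand G contains the 3-clique {0, 1, 3}. A clique must lie in a single bag of any decomposition, so no decomposition can have width below 2. Therefore the treewidth is 2.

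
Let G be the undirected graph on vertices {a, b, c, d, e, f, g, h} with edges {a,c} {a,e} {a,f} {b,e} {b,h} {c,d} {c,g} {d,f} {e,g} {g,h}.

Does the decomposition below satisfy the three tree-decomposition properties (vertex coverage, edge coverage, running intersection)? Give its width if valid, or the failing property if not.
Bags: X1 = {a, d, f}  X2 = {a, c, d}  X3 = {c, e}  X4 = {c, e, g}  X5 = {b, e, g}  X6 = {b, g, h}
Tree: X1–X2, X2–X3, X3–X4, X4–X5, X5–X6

No — edge (a,e) lies in no bag.

A tree decomposition must satisfy three properties: every vertex lies in some bag; for every edge, both endpoints lie together in some bag; and for every vertex, the bags containing it form a connected subtree. Here edge (a,e) lies in no bag, so the decomposition is invalid.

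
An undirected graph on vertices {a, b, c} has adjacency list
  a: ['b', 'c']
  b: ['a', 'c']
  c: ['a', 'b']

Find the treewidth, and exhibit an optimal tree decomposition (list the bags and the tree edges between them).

Treewidth 2.
One such decomposition:
Bags: B1 = {a, b, c}
Tree: (single bag)

A single bag containing all 3 vertices is trivially a valid decomposition of width 2. For the lower bound, the 3 vertices {a, b, c} are pairwise adjacent, and any tree decomposition puts a clique entirely inside one bag — forcing width ≥ 2. The upper and lower bounds meet at 2, so that is the treewidth.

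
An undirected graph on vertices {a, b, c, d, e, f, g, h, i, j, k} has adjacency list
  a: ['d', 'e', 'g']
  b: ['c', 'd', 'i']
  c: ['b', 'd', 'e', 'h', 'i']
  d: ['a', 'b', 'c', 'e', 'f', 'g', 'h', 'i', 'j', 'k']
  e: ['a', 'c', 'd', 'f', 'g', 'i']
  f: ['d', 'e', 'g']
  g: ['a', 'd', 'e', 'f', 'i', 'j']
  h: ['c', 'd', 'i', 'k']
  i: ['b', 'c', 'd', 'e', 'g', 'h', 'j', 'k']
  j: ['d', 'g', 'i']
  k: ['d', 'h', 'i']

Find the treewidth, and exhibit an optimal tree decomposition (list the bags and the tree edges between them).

Each bag holds 4 vertices, so the decomposition has width 3, which upper-bounds the treewidth. For the lower bound, the 4 vertices {a, d, e, g} are pairwise adjacent, and any tree decomposition puts a clique entirely inside one bag — forcing width ≥ 3. Combining the bounds, tw(G) = 3.

Treewidth 3.
One such decomposition:
Bags: B1 = {d, e, g, i}  B2 = {d, e, f, g}  B3 = {d, g, i, j}  B4 = {c, d, e, i}  B5 = {c, d, h, i}  B6 = {a, d, e, g}  B7 = {b, c, d, i}  B8 = {d, h, i, k}
Tree: B1–B2, B1–B3, B1–B4, B4–B5, B2–B6, B4–B7, B5–B8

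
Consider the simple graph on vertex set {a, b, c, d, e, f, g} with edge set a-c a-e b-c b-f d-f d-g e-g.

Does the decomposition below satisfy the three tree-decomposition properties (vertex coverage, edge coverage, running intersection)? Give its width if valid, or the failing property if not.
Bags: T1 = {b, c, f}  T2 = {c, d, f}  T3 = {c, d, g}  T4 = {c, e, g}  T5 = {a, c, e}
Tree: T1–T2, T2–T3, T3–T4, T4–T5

Yes; width 2.

Checking the three conditions: (i) the bags cover all of {a, b, c, d, e, f, g}; (ii) for each edge, some bag contains both endpoints; (iii) the bags containing any fixed vertex form a subtree. All hold, so the decomposition is valid with width 3 − 1 = 2.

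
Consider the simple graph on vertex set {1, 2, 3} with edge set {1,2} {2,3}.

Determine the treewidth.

1

A width-1 tree decomposition is:
Bags: B1 = {1, 2}  B2 = {2, 3}
Tree: B1–B2
Each bag holds 2 vertices, so the decomposition has width 1, which upper-bounds the treewidth. Any graph with an edge has treewidth ≥ 1, and G has the edge 1–2. Hence tw(G) = 1 exactly.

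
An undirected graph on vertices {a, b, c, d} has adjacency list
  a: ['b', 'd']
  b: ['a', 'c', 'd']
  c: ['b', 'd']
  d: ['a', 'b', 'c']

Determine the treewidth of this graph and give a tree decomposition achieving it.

Treewidth 2.
Bags: B1 = {a, b, d}  B2 = {b, c, d}
Tree: B1–B2

Every bag has size at most 3, so the width is 3 − 1 = 2 and tw(G) ≤ 2. On the other hand G contains the 3-clique {b, c, d}. A clique must lie in a single bag of any decomposition, so no decomposition can have width below 2. Therefore the treewidth is 2.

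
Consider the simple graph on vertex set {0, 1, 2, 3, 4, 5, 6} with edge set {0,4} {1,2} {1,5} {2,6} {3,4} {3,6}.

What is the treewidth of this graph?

1

A width-1 tree decomposition is:
Bags: B1 = {1, 5}  B2 = {1, 2}  B3 = {2, 6}  B4 = {3, 6}  B5 = {3, 4}  B6 = {0, 4}
Tree: B1–B2, B2–B3, B3–B4, B4–B5, B5–B6
The largest bag has 2 vertices, giving width 1; this decomposition certifies tw(G) ≤ 1. Any graph with an edge has treewidth ≥ 1, and G has the edge 5–1. Hence tw(G) = 1 exactly.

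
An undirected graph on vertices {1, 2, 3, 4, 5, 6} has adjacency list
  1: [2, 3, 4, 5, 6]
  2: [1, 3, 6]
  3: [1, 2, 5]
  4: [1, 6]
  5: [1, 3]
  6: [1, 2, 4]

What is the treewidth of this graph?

2

A width-2 tree decomposition is:
Bags: B1 = {1, 2, 3}  B2 = {1, 2, 6}  B3 = {1, 3, 5}  B4 = {1, 4, 6}
Tree: B1–B2, B1–B3, B2–B4
Every bag has size at most 3, so the width is 3 − 1 = 2 and tw(G) ≤ 2. On the other hand G contains the 3-clique {1, 2, 3}. A clique must lie in a single bag of any decomposition, so no decomposition can have width below 2. Hence tw(G) = 2 exactly.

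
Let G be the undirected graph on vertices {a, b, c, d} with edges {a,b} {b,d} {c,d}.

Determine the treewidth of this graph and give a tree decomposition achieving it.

Treewidth 1.
One optimal decomposition is:
Bags: B1 = {c, d}  B2 = {b, d}  B3 = {a, b}
Tree: B1–B2, B2–B3

The largest bag has 2 vertices, giving width 1; this decomposition certifies tw(G) ≤ 1. Any graph with an edge has treewidth ≥ 1, and G has the edge c–d. Combining the bounds, tw(G) = 1.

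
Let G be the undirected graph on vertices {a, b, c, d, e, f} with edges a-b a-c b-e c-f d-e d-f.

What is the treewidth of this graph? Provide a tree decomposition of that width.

Treewidth 2.
One such decomposition:
Bags: B1 = {a, b, c}  B2 = {b, c, f}  B3 = {b, d, f}  B4 = {b, d, e}
Tree: B1–B2, B2–B3, B3–B4

Each bag holds 3 vertices, so the decomposition has width 2, which upper-bounds the treewidth. For the lower bound, G contains the cycle b–a–c–f–d–e–b, so G is not a forest; only forests have treewidth ≤ 1, hence tw(G) ≥ 2. The upper and lower bounds meet at 2, so that is the treewidth.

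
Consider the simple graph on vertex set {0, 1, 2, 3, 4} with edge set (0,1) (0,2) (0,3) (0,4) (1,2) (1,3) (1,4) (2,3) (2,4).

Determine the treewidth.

3

A width-3 tree decomposition is:
Bags: B1 = {0, 1, 2, 4}  B2 = {0, 1, 2, 3}
Tree: B1–B2
Each bag holds 4 vertices, so the decomposition has width 3, which upper-bounds the treewidth. On the other hand G contains the 4-clique {0, 1, 2, 3}. A clique must lie in a single bag of any decomposition, so no decomposition can have width below 3. Hence tw(G) = 3 exactly.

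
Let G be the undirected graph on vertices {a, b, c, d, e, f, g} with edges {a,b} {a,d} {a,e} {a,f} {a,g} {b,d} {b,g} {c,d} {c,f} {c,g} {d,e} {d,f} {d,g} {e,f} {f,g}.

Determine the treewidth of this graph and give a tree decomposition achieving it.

Treewidth 3.
One such decomposition:
Bags: B1 = {c, d, f, g}  B2 = {a, d, f, g}  B3 = {a, b, d, g}  B4 = {a, d, e, f}
Tree: B1–B2, B2–B3, B2–B4

Each bag holds 4 vertices, so the decomposition has width 3, which upper-bounds the treewidth. For the lower bound, the 4 vertices {c, d, f, g} are pairwise adjacent, and any tree decomposition puts a clique entirely inside one bag — forcing width ≥ 3. Hence tw(G) = 3 exactly.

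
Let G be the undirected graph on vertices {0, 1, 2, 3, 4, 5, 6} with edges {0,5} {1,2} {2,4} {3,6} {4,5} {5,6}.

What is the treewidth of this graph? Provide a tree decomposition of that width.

Treewidth 1.
One optimal decomposition is:
Bags: B1 = {0, 5}  B2 = {4, 5}  B3 = {2, 4}  B4 = {5, 6}  B5 = {3, 6}  B6 = {1, 2}
Tree: B1–B2, B2–B3, B2–B4, B4–B5, B3–B6

Each bag holds 2 vertices, so the decomposition has width 1, which upper-bounds the treewidth. Since G has at least one edge (e.g. 0–5), it is not an edgeless graph, so tw(G) ≥ 1. Hence tw(G) = 1 exactly.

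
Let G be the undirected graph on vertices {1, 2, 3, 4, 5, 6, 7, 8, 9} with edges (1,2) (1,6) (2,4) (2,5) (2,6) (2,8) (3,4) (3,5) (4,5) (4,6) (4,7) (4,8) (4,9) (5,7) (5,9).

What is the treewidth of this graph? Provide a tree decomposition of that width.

Treewidth 2.
One optimal decomposition is:
Bags: B1 = {4, 5, 7}  B2 = {2, 4, 5}  B3 = {2, 4, 6}  B4 = {4, 5, 9}  B5 = {1, 2, 6}  B6 = {3, 4, 5}  B7 = {2, 4, 8}
Tree: B1–B2, B2–B3, B2–B4, B3–B5, B1–B6, B3–B7

Every bag has size at most 3, so the width is 3 − 1 = 2 and tw(G) ≤ 2. For the lower bound, the 3 vertices {1, 2, 6} are pairwise adjacent, and any tree decomposition puts a clique entirely inside one bag — forcing width ≥ 2. The upper and lower bounds meet at 2, so that is the treewidth.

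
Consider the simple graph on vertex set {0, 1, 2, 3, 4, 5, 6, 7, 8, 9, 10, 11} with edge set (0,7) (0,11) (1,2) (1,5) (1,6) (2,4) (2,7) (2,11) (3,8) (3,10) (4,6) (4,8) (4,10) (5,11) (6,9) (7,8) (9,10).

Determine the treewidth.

A width-3 tree decomposition is:
Bags: B1 = {3, 6, 9, 10}  B2 = {3, 4, 6, 10}  B3 = {3, 4, 6, 8}  B4 = {1, 4, 6, 8}  B5 = {1, 2, 4, 8}  B6 = {1, 2, 7, 8}  B7 = {1, 2, 5, 7}  B8 = {2, 5, 7, 11}  B9 = {0, 5, 7, 11}
Tree: B1–B2, B2–B3, B3–B4, B4–B5, B5–B6, B6–B7, B7–B8, B8–B9
Every bag has size at most 4, so the width is 4 − 1 = 3 and tw(G) ≤ 3. For the lower bound: the 4 vertex sets {3,9,10}, {6}, {4}, {1,2,7,8} are disjoint, each induces a connected subgraph, and every pair is joined by at least one edge of G. Contracting each set to a single vertex therefore yields K_{4} as a minor, and since treewidth is minor-monotone, tw(G) ≥ tw(K_{4}) = 3. Combining the bounds, tw(G) = 3.

3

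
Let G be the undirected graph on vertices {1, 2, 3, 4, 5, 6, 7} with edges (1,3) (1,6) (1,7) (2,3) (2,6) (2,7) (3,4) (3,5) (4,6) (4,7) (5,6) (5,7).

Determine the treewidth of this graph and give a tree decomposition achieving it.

Treewidth 3.
Bags: B1 = {3, 4, 6, 7}  B2 = {2, 3, 6, 7}  B3 = {3, 5, 6, 7}  B4 = {1, 3, 6, 7}
Tree: B1–B2, B2–B3, B3–B4

Each bag holds 4 vertices, so the decomposition has width 3, which upper-bounds the treewidth. For the lower bound: the 4 vertex sets {4,6}, {2,3}, {7}, {5} are disjoint, each induces a connected subgraph, and every pair is joined by at least one edge of G. Contracting each set to a single vertex therefore yields K_{4} as a minor, and since treewidth is minor-monotone, tw(G) ≥ tw(K_{4}) = 3. Hence tw(G) = 3 exactly.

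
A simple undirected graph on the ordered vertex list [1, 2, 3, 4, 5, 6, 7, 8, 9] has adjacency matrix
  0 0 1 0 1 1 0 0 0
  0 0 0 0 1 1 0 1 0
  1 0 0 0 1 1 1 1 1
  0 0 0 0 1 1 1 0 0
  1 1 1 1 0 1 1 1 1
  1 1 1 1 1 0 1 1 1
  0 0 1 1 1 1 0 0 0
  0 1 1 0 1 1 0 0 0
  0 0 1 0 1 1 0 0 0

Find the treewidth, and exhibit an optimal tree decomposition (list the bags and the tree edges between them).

Treewidth 3.
One such decomposition:
Bags: B1 = {3, 5, 6, 7}  B2 = {4, 5, 6, 7}  B3 = {3, 5, 6, 8}  B4 = {3, 5, 6, 9}  B5 = {2, 5, 6, 8}  B6 = {1, 3, 5, 6}
Tree: B1–B2, B1–B3, B3–B4, B3–B5, B3–B6

The largest bag has 4 vertices, giving width 3; this decomposition certifies tw(G) ≤ 3. On the other hand G contains the 4-clique {2, 5, 6, 8}. A clique must lie in a single bag of any decomposition, so no decomposition can have width below 3. Therefore the treewidth is 3.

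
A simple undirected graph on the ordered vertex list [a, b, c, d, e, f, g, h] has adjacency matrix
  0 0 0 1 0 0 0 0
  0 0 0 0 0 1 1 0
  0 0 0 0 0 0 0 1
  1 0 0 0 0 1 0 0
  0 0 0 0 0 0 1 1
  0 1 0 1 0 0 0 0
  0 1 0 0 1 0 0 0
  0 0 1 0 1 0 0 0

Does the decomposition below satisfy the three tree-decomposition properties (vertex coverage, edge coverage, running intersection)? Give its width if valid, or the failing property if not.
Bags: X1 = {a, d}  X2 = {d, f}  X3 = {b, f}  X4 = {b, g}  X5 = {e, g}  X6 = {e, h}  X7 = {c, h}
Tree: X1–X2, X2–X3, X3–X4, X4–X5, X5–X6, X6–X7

Yes; width 1.

Checking the three conditions: (i) the bags cover all of {a, b, c, d, e, f, g, h}; (ii) for each edge, some bag contains both endpoints; (iii) the bags containing any fixed vertex form a subtree. All hold, so the decomposition is valid with width 2 − 1 = 1.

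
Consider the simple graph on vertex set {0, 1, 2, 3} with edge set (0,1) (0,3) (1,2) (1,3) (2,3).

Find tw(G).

2

A width-2 tree decomposition is:
Bags: B1 = {0, 1, 3}  B2 = {1, 2, 3}
Tree: B1–B2
Every bag has size at most 3, so the width is 3 − 1 = 2 and tw(G) ≤ 2. On the other hand G contains the 3-clique {0, 1, 3}. A clique must lie in a single bag of any decomposition, so no decomposition can have width below 2. The upper and lower bounds meet at 2, so that is the treewidth.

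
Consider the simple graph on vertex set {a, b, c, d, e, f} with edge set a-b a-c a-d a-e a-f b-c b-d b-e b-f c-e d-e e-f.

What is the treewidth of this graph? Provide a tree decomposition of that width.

Treewidth 3.
One such decomposition:
Bags: B1 = {a, b, c, e}  B2 = {a, b, d, e}  B3 = {a, b, e, f}
Tree: B1–B2, B1–B3

Every bag has size at most 4, so the width is 4 − 1 = 3 and tw(G) ≤ 3. On the other hand G contains the 4-clique {a, b, d, e}. A clique must lie in a single bag of any decomposition, so no decomposition can have width below 3. The upper and lower bounds meet at 3, so that is the treewidth.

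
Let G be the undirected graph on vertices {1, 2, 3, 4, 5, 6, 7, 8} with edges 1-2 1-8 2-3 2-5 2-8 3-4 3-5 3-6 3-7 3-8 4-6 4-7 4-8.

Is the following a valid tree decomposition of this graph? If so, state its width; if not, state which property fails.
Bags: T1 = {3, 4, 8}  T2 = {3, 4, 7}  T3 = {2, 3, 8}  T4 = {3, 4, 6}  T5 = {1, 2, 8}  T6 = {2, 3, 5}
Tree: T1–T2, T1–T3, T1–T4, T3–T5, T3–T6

Yes; width 2.

Checking the three conditions: (i) the bags cover all of {1, 2, 3, 4, 5, 6, 7, 8}; (ii) for each edge, some bag contains both endpoints; (iii) the bags containing any fixed vertex form a subtree. All hold, so the decomposition is valid with width 3 − 1 = 2.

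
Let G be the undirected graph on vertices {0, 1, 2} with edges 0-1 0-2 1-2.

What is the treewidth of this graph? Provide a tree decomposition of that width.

Treewidth 2.
One optimal decomposition is:
Bags: B1 = {0, 1, 2}
Tree: (single bag)

With just one bag of size 3, the width is 3 − 1 = 2, so tw(G) ≤ 2. For the lower bound, the 3 vertices {0, 1, 2} are pairwise adjacent, and any tree decomposition puts a clique entirely inside one bag — forcing width ≥ 2. Combining the bounds, tw(G) = 2.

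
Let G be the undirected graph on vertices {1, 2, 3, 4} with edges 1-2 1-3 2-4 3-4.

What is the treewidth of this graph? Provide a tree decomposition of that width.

Treewidth 2.
One such decomposition:
Bags: B1 = {1, 2, 4}  B2 = {1, 3, 4}
Tree: B1–B2

Every bag has size at most 3, so the width is 3 − 1 = 2 and tw(G) ≤ 2. Since 1–2–4–3–1 is a cycle in G, G is not acyclic. Forests are exactly the graphs of treewidth ≤ 1, so tw(G) ≥ 2. The upper and lower bounds meet at 2, so that is the treewidth.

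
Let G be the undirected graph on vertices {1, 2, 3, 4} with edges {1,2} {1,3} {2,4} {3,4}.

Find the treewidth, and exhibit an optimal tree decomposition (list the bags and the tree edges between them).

Treewidth 2.
One optimal decomposition is:
Bags: B1 = {2, 3, 4}  B2 = {1, 2, 3}
Tree: B1–B2

Each bag holds 3 vertices, so the decomposition has width 2, which upper-bounds the treewidth. For the lower bound, G contains the cycle 3–4–2–1–3, so G is not a forest; only forests have treewidth ≤ 1, hence tw(G) ≥ 2. The upper and lower bounds meet at 2, so that is the treewidth.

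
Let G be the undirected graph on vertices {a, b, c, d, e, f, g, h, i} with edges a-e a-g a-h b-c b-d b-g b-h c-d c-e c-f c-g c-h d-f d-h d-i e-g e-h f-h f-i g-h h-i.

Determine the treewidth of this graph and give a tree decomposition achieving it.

Treewidth 3.
One optimal decomposition is:
Bags: B1 = {b, c, d, h}  B2 = {b, c, g, h}  B3 = {c, e, g, h}  B4 = {c, d, f, h}  B5 = {a, e, g, h}  B6 = {d, f, h, i}
Tree: B1–B2, B2–B3, B1–B4, B3–B5, B4–B6

Every bag has size at most 4, so the width is 4 − 1 = 3 and tw(G) ≤ 3. On the other hand G contains the 4-clique {c, d, f, h}. A clique must lie in a single bag of any decomposition, so no decomposition can have width below 3. Therefore the treewidth is 3.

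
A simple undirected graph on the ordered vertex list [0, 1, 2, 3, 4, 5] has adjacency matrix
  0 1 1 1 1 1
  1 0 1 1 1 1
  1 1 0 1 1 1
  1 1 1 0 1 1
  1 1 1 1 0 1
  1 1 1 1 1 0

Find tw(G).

A width-5 tree decomposition is:
Bags: B1 = {0, 1, 2, 3, 4, 5}
Tree: (single bag)
With just one bag of size 6, the width is 6 − 1 = 5, so tw(G) ≤ 5. For the lower bound, the 6 vertices {0, 1, 2, 3, 4, 5} are pairwise adjacent, and any tree decomposition puts a clique entirely inside one bag — forcing width ≥ 5. Therefore the treewidth is 5.

5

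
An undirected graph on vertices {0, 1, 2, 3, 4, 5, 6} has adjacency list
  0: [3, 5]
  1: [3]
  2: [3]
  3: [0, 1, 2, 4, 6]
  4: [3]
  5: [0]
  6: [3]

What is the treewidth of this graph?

A width-1 tree decomposition is:
Bags: B1 = {0, 3}  B2 = {3, 6}  B3 = {3, 4}  B4 = {2, 3}  B5 = {1, 3}  B6 = {0, 5}
Tree: B1–B2, B1–B3, B3–B4, B1–B5, B1–B6
The largest bag has 2 vertices, giving width 1; this decomposition certifies tw(G) ≤ 1. Since G has at least one edge (e.g. 3–0), it is not an edgeless graph, so tw(G) ≥ 1. Combining the bounds, tw(G) = 1.

1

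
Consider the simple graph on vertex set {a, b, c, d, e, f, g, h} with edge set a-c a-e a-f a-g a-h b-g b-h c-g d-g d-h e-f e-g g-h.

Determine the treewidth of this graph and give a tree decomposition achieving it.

Each bag holds 3 vertices, so the decomposition has width 2, which upper-bounds the treewidth. For the lower bound, the 3 vertices {a, e, g} are pairwise adjacent, and any tree decomposition puts a clique entirely inside one bag — forcing width ≥ 2. The upper and lower bounds meet at 2, so that is the treewidth.

Treewidth 2.
One such decomposition:
Bags: B1 = {a, g, h}  B2 = {d, g, h}  B3 = {a, e, g}  B4 = {a, c, g}  B5 = {a, e, f}  B6 = {b, g, h}
Tree: B1–B2, B1–B3, B3–B4, B3–B5, B2–B6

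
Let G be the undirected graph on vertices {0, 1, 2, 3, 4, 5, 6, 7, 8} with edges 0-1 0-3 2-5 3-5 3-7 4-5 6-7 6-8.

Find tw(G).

A width-1 tree decomposition is:
Bags: B1 = {3, 5}  B2 = {3, 7}  B3 = {0, 3}  B4 = {6, 7}  B5 = {6, 8}  B6 = {0, 1}  B7 = {2, 5}  B8 = {4, 5}
Tree: B1–B2, B2–B3, B2–B4, B4–B5, B3–B6, B1–B7, B1–B8
The largest bag has 2 vertices, giving width 1; this decomposition certifies tw(G) ≤ 1. Any graph with an edge has treewidth ≥ 1, and G has the edge 5–3. Hence tw(G) = 1 exactly.

1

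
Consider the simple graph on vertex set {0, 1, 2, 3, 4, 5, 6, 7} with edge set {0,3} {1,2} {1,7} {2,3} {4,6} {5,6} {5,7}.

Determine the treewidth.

1

A width-1 tree decomposition is:
Bags: B1 = {4, 6}  B2 = {5, 6}  B3 = {5, 7}  B4 = {1, 7}  B5 = {1, 2}  B6 = {2, 3}  B7 = {0, 3}
Tree: B1–B2, B2–B3, B3–B4, B4–B5, B5–B6, B6–B7
Each bag holds 2 vertices, so the decomposition has width 1, which upper-bounds the treewidth. G has an edge, so its treewidth is at least 1. Therefore the treewidth is 1.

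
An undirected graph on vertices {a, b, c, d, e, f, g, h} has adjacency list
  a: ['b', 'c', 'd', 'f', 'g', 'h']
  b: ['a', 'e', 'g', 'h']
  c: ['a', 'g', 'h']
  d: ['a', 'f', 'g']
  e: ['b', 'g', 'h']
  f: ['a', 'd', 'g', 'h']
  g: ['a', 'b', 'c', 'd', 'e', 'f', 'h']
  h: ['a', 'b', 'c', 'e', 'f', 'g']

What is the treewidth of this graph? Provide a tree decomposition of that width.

Treewidth 3.
One such decomposition:
Bags: B1 = {a, b, g, h}  B2 = {a, c, g, h}  B3 = {b, e, g, h}  B4 = {a, f, g, h}  B5 = {a, d, f, g}
Tree: B1–B2, B1–B3, B1–B4, B4–B5

Every bag has size at most 4, so the width is 4 − 1 = 3 and tw(G) ≤ 3. Conversely, {a, d, f, g} is a clique of size 4, and the vertices of any clique must share a bag in every tree decomposition; so some bag has ≥ 4 vertices and tw(G) ≥ 3. Combining the bounds, tw(G) = 3.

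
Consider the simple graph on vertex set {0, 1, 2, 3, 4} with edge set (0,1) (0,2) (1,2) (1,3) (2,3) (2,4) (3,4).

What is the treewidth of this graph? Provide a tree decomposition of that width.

Each bag holds 3 vertices, so the decomposition has width 2, which upper-bounds the treewidth. On the other hand G contains the 3-clique {0, 1, 2}. A clique must lie in a single bag of any decomposition, so no decomposition can have width below 2. The upper and lower bounds meet at 2, so that is the treewidth.

Treewidth 2.
One such decomposition:
Bags: B1 = {1, 2, 3}  B2 = {2, 3, 4}  B3 = {0, 1, 2}
Tree: B1–B2, B1–B3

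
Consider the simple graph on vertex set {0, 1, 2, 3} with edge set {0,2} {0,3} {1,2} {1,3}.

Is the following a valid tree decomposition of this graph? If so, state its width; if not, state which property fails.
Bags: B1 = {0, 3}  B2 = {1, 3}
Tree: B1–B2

A tree decomposition must satisfy three properties: every vertex lies in some bag; for every edge, both endpoints lie together in some bag; and for every vertex, the bags containing it form a connected subtree. Here vertex 2 appears in no bag, so the decomposition is invalid.

No — vertex 2 appears in no bag.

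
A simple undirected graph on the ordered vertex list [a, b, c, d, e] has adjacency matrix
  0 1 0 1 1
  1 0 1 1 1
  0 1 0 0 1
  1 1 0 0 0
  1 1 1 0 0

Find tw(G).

A width-2 tree decomposition is:
Bags: B1 = {a, b, e}  B2 = {a, b, d}  B3 = {b, c, e}
Tree: B1–B2, B1–B3
The largest bag has 3 vertices, giving width 2; this decomposition certifies tw(G) ≤ 2. Conversely, {a, b, d} is a clique of size 3, and the vertices of any clique must share a bag in every tree decomposition; so some bag has ≥ 3 vertices and tw(G) ≥ 2. Therefore the treewidth is 2.

2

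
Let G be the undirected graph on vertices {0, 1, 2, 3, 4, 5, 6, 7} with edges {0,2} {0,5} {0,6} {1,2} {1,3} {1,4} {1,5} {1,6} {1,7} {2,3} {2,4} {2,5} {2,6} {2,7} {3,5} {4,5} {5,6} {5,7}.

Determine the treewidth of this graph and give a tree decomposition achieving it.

Every bag has size at most 4, so the width is 4 − 1 = 3 and tw(G) ≤ 3. Conversely, {0, 2, 5, 6} is a clique of size 4, and the vertices of any clique must share a bag in every tree decomposition; so some bag has ≥ 4 vertices and tw(G) ≥ 3. Combining the bounds, tw(G) = 3.

Treewidth 3.
One optimal decomposition is:
Bags: B1 = {1, 2, 5, 7}  B2 = {1, 2, 5, 6}  B3 = {1, 2, 3, 5}  B4 = {1, 2, 4, 5}  B5 = {0, 2, 5, 6}
Tree: B1–B2, B1–B3, B2–B4, B2–B5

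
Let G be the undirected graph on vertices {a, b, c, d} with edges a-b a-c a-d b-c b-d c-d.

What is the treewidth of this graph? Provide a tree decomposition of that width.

Treewidth 3.
Bags: B1 = {a, b, c, d}
Tree: (single bag)

A single bag containing all 4 vertices is trivially a valid decomposition of width 3. For the lower bound, the 4 vertices {a, b, c, d} are pairwise adjacent, and any tree decomposition puts a clique entirely inside one bag — forcing width ≥ 3. Hence tw(G) = 3 exactly.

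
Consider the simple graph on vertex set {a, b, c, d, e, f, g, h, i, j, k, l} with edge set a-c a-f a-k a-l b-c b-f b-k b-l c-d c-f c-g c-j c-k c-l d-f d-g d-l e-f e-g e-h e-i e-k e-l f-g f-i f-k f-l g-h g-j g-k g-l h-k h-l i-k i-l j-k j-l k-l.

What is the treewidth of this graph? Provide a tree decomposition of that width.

Treewidth 4.
Bags: B1 = {c, d, f, g, l}  B2 = {c, f, g, k, l}  B3 = {e, f, g, k, l}  B4 = {e, f, i, k, l}  B5 = {b, c, f, k, l}  B6 = {c, g, j, k, l}  B7 = {a, c, f, k, l}  B8 = {e, g, h, k, l}
Tree: B1–B2, B2–B3, B3–B4, B2–B5, B2–B6, B5–B7, B3–B8

Every bag has size at most 5, so the width is 5 − 1 = 4 and tw(G) ≤ 4. Conversely, {c, d, f, g, l} is a clique of size 5, and the vertices of any clique must share a bag in every tree decomposition; so some bag has ≥ 5 vertices and tw(G) ≥ 4. Combining the bounds, tw(G) = 4.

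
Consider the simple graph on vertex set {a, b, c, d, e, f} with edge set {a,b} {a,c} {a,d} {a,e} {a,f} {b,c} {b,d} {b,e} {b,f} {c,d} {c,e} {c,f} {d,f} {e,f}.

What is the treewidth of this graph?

4

A width-4 tree decomposition is:
Bags: B1 = {a, b, c, d, f}  B2 = {a, b, c, e, f}
Tree: B1–B2
The largest bag has 5 vertices, giving width 4; this decomposition certifies tw(G) ≤ 4. Conversely, {a, b, c, d, f} is a clique of size 5, and the vertices of any clique must share a bag in every tree decomposition; so some bag has ≥ 5 vertices and tw(G) ≥ 4. The upper and lower bounds meet at 4, so that is the treewidth.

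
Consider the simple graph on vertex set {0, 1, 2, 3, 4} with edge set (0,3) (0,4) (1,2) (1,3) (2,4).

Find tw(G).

2

A width-2 tree decomposition is:
Bags: B1 = {0, 1, 3}  B2 = {0, 1, 4}  B3 = {1, 2, 4}
Tree: B1–B2, B2–B3
The largest bag has 3 vertices, giving width 2; this decomposition certifies tw(G) ≤ 2. Since 1–3–0–4–2–1 is a cycle in G, G is not acyclic. Forests are exactly the graphs of treewidth ≤ 1, so tw(G) ≥ 2. Hence tw(G) = 2 exactly.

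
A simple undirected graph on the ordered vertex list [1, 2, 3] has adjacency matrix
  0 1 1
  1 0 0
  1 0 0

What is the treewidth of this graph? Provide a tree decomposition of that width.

Treewidth 1.
Bags: B1 = {1, 3}  B2 = {1, 2}
Tree: B1–B2

Every bag has size at most 2, so the width is 2 − 1 = 1 and tw(G) ≤ 1. G has an edge, so its treewidth is at least 1. Hence tw(G) = 1 exactly.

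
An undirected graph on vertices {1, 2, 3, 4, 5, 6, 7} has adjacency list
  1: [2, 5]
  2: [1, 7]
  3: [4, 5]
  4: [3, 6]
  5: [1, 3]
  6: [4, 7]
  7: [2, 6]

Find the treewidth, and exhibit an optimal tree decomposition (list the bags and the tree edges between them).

Treewidth 2.
Bags: B1 = {1, 2, 7}  B2 = {1, 5, 7}  B3 = {3, 5, 7}  B4 = {3, 4, 7}  B5 = {4, 6, 7}
Tree: B1–B2, B2–B3, B3–B4, B4–B5

Each bag holds 3 vertices, so the decomposition has width 2, which upper-bounds the treewidth. The edges 7–2–1–5–3–4–6–7 form a cycle, so G is not a tree and its treewidth is at least 2. Therefore the treewidth is 2.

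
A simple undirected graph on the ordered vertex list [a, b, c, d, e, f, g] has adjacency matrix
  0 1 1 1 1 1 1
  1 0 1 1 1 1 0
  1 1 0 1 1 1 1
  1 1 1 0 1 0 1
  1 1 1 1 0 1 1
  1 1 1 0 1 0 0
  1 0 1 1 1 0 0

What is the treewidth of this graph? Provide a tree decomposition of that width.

Treewidth 4.
Bags: B1 = {a, b, c, d, e}  B2 = {a, c, d, e, g}  B3 = {a, b, c, e, f}
Tree: B1–B2, B1–B3

Every bag has size at most 5, so the width is 5 − 1 = 4 and tw(G) ≤ 4. On the other hand G contains the 5-clique {a, c, d, e, g}. A clique must lie in a single bag of any decomposition, so no decomposition can have width below 4. Therefore the treewidth is 4.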